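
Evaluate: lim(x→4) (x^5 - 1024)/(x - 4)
This is a standard limit.

Factor or rationalize the expression:
  lim(x→4) (x^5 - 1024)/(x - 4) = 1280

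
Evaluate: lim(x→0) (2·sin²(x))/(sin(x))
This is a 0/0 indeterminate form.

Apply L'Hôpital's rule: differentiate numerator and denominator separately.
  f(x) = 2·sin(x)^2   ⇒   f'(x) = 4·sin(x)·cos(x)
  g(x) = sin(x)   ⇒   g'(x) = cos(x)
  lim(x→0) f'(x)/g'(x) = lim(x→0) (4·sin(x)·cos(x))/(cos(x))
  = 0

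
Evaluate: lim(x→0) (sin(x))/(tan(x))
This is a 0/0 indeterminate form.

Apply L'Hôpital's rule: differentiate numerator and denominator separately.
  f(x) = sin(x)   ⇒   f'(x) = cos(x)
  g(x) = tan(x)   ⇒   g'(x) = tan(x)^2 + 1
  lim(x→0) f'(x)/g'(x) = lim(x→0) (cos(x))/(tan(x)^2 + 1)
  = 1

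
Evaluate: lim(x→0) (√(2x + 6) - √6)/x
This is a standard limit.

Factor or rationalize the expression:
  lim(x→0) (√(2x + 6) - √6)/x = sqrt(6)/6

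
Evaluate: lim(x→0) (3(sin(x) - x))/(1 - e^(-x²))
This is a 0/0 indeterminate form.

Apply L'Hôpital's rule: differentiate numerator and denominator separately.
  f(x) = -3·x + 3·sin(x)   ⇒   f'(x) = 3·cos(x) - 3
  g(x) = 1 - e^(-x^2)   ⇒   g'(x) = 2·x·e^(-x^2)
  lim(x→0) f'(x)/g'(x) = lim(x→0) (3·cos(x) - 3)/(2·x·e^(-x^2))
  = 0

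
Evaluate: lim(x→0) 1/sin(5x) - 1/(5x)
This is an ∞-∞ indeterminate form.

Combine fractions or rationalize to convert ∞-∞ to 0/0 form:
  lim(x→0) 1/sin(5x) - 1/(5x) = 0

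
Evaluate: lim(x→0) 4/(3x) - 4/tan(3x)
This is an ∞-∞ indeterminate form.

Combine fractions or rationalize to convert ∞-∞ to 0/0 form:
  lim(x→0) 4/(3x) - 4/tan(3x) = 0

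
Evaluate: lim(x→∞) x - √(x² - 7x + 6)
This is an ∞-∞ indeterminate form.

Combine fractions or rationalize to convert ∞-∞ to 0/0 form:
  lim(x→∞) x - √(x² - 7x + 6) = 7/2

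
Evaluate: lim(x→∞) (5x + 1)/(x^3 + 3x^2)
This is an ∞/∞ indeterminate form.

Apply L'Hôpital's rule: differentiate numerator and denominator separately.
  f(x) = 5·x + 1   ⇒   f'(x) = 5
  g(x) = x^3 + 3·x^2   ⇒   g'(x) = 3·x^2 + 6·x
  lim(x→∞) f'(x)/g'(x) = lim(x→∞) (5)/(3·x^2 + 6·x)
  = 0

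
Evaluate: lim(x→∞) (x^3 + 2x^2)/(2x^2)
This is an ∞/∞ indeterminate form.

Apply L'Hôpital's rule: differentiate numerator and denominator separately.
  f(x) = x^3 + 2·x^2   ⇒   f'(x) = 3·x^2 + 4·x
  g(x) = 2·x^2   ⇒   g'(x) = 4·x
  lim(x→∞) f'(x)/g'(x) = lim(x→∞) (3·x^2 + 4·x)/(4·x)
  = ∞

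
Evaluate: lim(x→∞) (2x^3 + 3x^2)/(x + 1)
This is an ∞/∞ indeterminate form.

Apply L'Hôpital's rule: differentiate numerator and denominator separately.
  f(x) = 2·x^3 + 3·x^2   ⇒   f'(x) = 6·x^2 + 6·x
  g(x) = x + 1   ⇒   g'(x) = 1
  lim(x→∞) f'(x)/g'(x) = lim(x→∞) (6·x^2 + 6·x)/(1)
  = ∞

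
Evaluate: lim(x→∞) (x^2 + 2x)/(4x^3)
This is an ∞/∞ indeterminate form.

Apply L'Hôpital's rule: differentiate numerator and denominator separately.
  f(x) = x^2 + 2·x   ⇒   f'(x) = 2·x + 2
  g(x) = 4·x^3   ⇒   g'(x) = 12·x^2
  lim(x→∞) f'(x)/g'(x) = lim(x→∞) (2·x + 2)/(12·x^2)
  = 0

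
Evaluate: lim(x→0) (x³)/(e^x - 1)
This is a 0/0 indeterminate form.

Apply L'Hôpital's rule: differentiate numerator and denominator separately.
  f(x) = x^3   ⇒   f'(x) = 3·x^2
  g(x) = e^(x) - 1   ⇒   g'(x) = e^(x)
  lim(x→0) f'(x)/g'(x) = lim(x→0) (3·x^2)/(e^(x))
  = 0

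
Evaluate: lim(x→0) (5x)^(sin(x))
This is an exponential indeterminate form.

For exponential indeterminate forms, take the natural log:
  Let L = lim(x→0) (5x)^(sin(x))
  Then ln(L) = lim(x→0) [exponent × ln(base)]
  Evaluate using L'Hôpital or standard limits, then exponentiate.
  L = 1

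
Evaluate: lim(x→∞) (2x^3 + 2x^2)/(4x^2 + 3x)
This is an ∞/∞ indeterminate form.

Apply L'Hôpital's rule: differentiate numerator and denominator separately.
  f(x) = 2·x^3 + 2·x^2   ⇒   f'(x) = 6·x^2 + 4·x
  g(x) = 4·x^2 + 3·x   ⇒   g'(x) = 8·x + 3
  lim(x→∞) f'(x)/g'(x) = lim(x→∞) (6·x^2 + 4·x)/(8·x + 3)
  = ∞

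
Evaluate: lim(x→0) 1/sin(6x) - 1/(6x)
This is an ∞-∞ indeterminate form.

Combine fractions or rationalize to convert ∞-∞ to 0/0 form:
  lim(x→0) 1/sin(6x) - 1/(6x) = 0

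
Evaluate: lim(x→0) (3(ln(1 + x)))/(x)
This is a 0/0 indeterminate form.

Apply L'Hôpital's rule: differentiate numerator and denominator separately.
  f(x) = 3·ln(x + 1)   ⇒   f'(x) = 3/(x + 1)
  g(x) = x   ⇒   g'(x) = 1
  lim(x→0) f'(x)/g'(x) = lim(x→0) (3/(x + 1))/(1)
  = 3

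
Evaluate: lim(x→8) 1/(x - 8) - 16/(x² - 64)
This is an ∞-∞ indeterminate form.

Combine fractions or rationalize to convert ∞-∞ to 0/0 form:
  lim(x→8) 1/(x - 8) - 16/(x² - 64) = 1/16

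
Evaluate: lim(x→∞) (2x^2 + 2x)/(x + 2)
This is an ∞/∞ indeterminate form.

Apply L'Hôpital's rule: differentiate numerator and denominator separately.
  f(x) = 2·x^2 + 2·x   ⇒   f'(x) = 4·x + 2
  g(x) = x + 2   ⇒   g'(x) = 1
  lim(x→∞) f'(x)/g'(x) = lim(x→∞) (4·x + 2)/(1)
  = ∞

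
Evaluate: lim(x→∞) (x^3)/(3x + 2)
This is an ∞/∞ indeterminate form.

Apply L'Hôpital's rule: differentiate numerator and denominator separately.
  f(x) = x^3   ⇒   f'(x) = 3·x^2
  g(x) = 3·x + 2   ⇒   g'(x) = 3
  lim(x→∞) f'(x)/g'(x) = lim(x→∞) (3·x^2)/(3)
  = ∞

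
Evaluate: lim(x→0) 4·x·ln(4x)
This is a 0·∞ indeterminate form.

Rewrite 0·∞ as a quotient (0/0 or ∞/∞ form), then apply L'Hôpital's rule:
  lim(x→0) 4·x·ln(4x) = 0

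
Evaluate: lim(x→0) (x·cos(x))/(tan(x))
This is a 0/0 indeterminate form.

Apply L'Hôpital's rule: differentiate numerator and denominator separately.
  f(x) = x·cos(x)   ⇒   f'(x) = -x·sin(x) + cos(x)
  g(x) = tan(x)   ⇒   g'(x) = tan(x)^2 + 1
  lim(x→0) f'(x)/g'(x) = lim(x→0) (-x·sin(x) + cos(x))/(tan(x)^2 + 1)
  = 1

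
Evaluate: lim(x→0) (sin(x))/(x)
This is a 0/0 indeterminate form.

Apply L'Hôpital's rule: differentiate numerator and denominator separately.
  f(x) = sin(x)   ⇒   f'(x) = cos(x)
  g(x) = x   ⇒   g'(x) = 1
  lim(x→0) f'(x)/g'(x) = lim(x→0) (cos(x))/(1)
  = 1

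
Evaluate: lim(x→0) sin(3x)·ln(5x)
This is a 0·∞ indeterminate form.

Rewrite 0·∞ as a quotient (0/0 or ∞/∞ form), then apply L'Hôpital's rule:
  lim(x→0) sin(3x)·ln(5x) = 0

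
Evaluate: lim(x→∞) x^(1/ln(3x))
This is an exponential indeterminate form.

For exponential indeterminate forms, take the natural log:
  Let L = lim(x→∞) x^(1/ln(3x))
  Then ln(L) = lim(x→∞) [exponent × ln(base)]
  Evaluate using L'Hôpital or standard limits, then exponentiate.
  L = e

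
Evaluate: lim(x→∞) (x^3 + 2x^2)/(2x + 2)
This is an ∞/∞ indeterminate form.

Apply L'Hôpital's rule: differentiate numerator and denominator separately.
  f(x) = x^3 + 2·x^2   ⇒   f'(x) = 3·x^2 + 4·x
  g(x) = 2·x + 2   ⇒   g'(x) = 2
  lim(x→∞) f'(x)/g'(x) = lim(x→∞) (3·x^2 + 4·x)/(2)
  = ∞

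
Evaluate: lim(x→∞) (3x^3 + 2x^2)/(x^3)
This is an ∞/∞ indeterminate form.

Apply L'Hôpital's rule: differentiate numerator and denominator separately.
  f(x) = 3·x^3 + 2·x^2   ⇒   f'(x) = 9·x^2 + 4·x
  g(x) = x^3   ⇒   g'(x) = 3·x^2
  lim(x→∞) f'(x)/g'(x) = lim(x→∞) (9·x^2 + 4·x)/(3·x^2)
  = 3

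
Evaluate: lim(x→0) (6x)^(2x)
This is an exponential indeterminate form.

For exponential indeterminate forms, take the natural log:
  Let L = lim(x→0) (6x)^(2x)
  Then ln(L) = lim(x→0) [exponent × ln(base)]
  Evaluate using L'Hôpital or standard limits, then exponentiate.
  L = 1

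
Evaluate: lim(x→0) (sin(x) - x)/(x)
This is a 0/0 indeterminate form.

Apply L'Hôpital's rule: differentiate numerator and denominator separately.
  f(x) = -x + sin(x)   ⇒   f'(x) = cos(x) - 1
  g(x) = x   ⇒   g'(x) = 1
  lim(x→0) f'(x)/g'(x) = lim(x→0) (cos(x) - 1)/(1)
  = 0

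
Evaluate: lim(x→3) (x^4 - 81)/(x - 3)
This is a standard limit.

Factor or rationalize the expression:
  lim(x→3) (x^4 - 81)/(x - 3) = 108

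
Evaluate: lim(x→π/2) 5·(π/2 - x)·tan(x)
This is a 0·∞ indeterminate form.

Rewrite 0·∞ as a quotient (0/0 or ∞/∞ form), then apply L'Hôpital's rule:
  lim(x→π/2) 5·(π/2 - x)·tan(x) = 5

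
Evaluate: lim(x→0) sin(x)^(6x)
This is an exponential indeterminate form.

For exponential indeterminate forms, take the natural log:
  Let L = lim(x→0) sin(x)^(6x)
  Then ln(L) = lim(x→0) [exponent × ln(base)]
  Evaluate using L'Hôpital or standard limits, then exponentiate.
  L = 1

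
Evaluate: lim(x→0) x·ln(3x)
This is a 0·∞ indeterminate form.

Rewrite 0·∞ as a quotient (0/0 or ∞/∞ form), then apply L'Hôpital's rule:
  lim(x→0) x·ln(3x) = 0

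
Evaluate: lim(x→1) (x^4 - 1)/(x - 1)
This is a standard limit.

Factor or rationalize the expression:
  lim(x→1) (x^4 - 1)/(x - 1) = 4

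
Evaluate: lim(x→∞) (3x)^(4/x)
This is an exponential indeterminate form.

For exponential indeterminate forms, take the natural log:
  Let L = lim(x→∞) (3x)^(4/x)
  Then ln(L) = lim(x→∞) [exponent × ln(base)]
  Evaluate using L'Hôpital or standard limits, then exponentiate.
  L = 1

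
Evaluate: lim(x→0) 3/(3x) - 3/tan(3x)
This is an ∞-∞ indeterminate form.

Combine fractions or rationalize to convert ∞-∞ to 0/0 form:
  lim(x→0) 3/(3x) - 3/tan(3x) = 0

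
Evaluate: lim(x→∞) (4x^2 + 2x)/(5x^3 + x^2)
This is an ∞/∞ indeterminate form.

Apply L'Hôpital's rule: differentiate numerator and denominator separately.
  f(x) = 4·x^2 + 2·x   ⇒   f'(x) = 8·x + 2
  g(x) = 5·x^3 + x^2   ⇒   g'(x) = 15·x^2 + 2·x
  lim(x→∞) f'(x)/g'(x) = lim(x→∞) (8·x + 2)/(15·x^2 + 2·x)
  = 0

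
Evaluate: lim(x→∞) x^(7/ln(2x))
This is an exponential indeterminate form.

For exponential indeterminate forms, take the natural log:
  Let L = lim(x→∞) x^(7/ln(2x))
  Then ln(L) = lim(x→∞) [exponent × ln(base)]
  Evaluate using L'Hôpital or standard limits, then exponentiate.
  L = e^(7)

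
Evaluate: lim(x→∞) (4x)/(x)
This is an ∞/∞ indeterminate form.

Apply L'Hôpital's rule: differentiate numerator and denominator separately.
  f(x) = 4·x   ⇒   f'(x) = 4
  g(x) = x   ⇒   g'(x) = 1
  lim(x→∞) f'(x)/g'(x) = lim(x→∞) (4)/(1)
  = 4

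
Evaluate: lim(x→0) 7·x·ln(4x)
This is a 0·∞ indeterminate form.

Rewrite 0·∞ as a quotient (0/0 or ∞/∞ form), then apply L'Hôpital's rule:
  lim(x→0) 7·x·ln(4x) = 0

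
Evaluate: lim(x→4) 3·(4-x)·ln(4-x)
This is a 0·∞ indeterminate form.

Rewrite 0·∞ as a quotient (0/0 or ∞/∞ form), then apply L'Hôpital's rule:
  lim(x→4) 3·(4-x)·ln(4-x) = 0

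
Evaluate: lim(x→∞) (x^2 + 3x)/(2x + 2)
This is an ∞/∞ indeterminate form.

Apply L'Hôpital's rule: differentiate numerator and denominator separately.
  f(x) = x^2 + 3·x   ⇒   f'(x) = 2·x + 3
  g(x) = 2·x + 2   ⇒   g'(x) = 2
  lim(x→∞) f'(x)/g'(x) = lim(x→∞) (2·x + 3)/(2)
  = ∞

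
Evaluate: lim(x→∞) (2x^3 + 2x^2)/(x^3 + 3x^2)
This is an ∞/∞ indeterminate form.

Apply L'Hôpital's rule: differentiate numerator and denominator separately.
  f(x) = 2·x^3 + 2·x^2   ⇒   f'(x) = 6·x^2 + 4·x
  g(x) = x^3 + 3·x^2   ⇒   g'(x) = 3·x^2 + 6·x
  lim(x→∞) f'(x)/g'(x) = lim(x→∞) (6·x^2 + 4·x)/(3·x^2 + 6·x)
  = 2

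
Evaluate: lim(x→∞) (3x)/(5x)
This is an ∞/∞ indeterminate form.

Apply L'Hôpital's rule: differentiate numerator and denominator separately.
  f(x) = 3·x   ⇒   f'(x) = 3
  g(x) = 5·x   ⇒   g'(x) = 5
  lim(x→∞) f'(x)/g'(x) = lim(x→∞) (3)/(5)
  = 3/5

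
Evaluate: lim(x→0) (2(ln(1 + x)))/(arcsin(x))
This is a 0/0 indeterminate form.

Apply L'Hôpital's rule: differentiate numerator and denominator separately.
  f(x) = 2·ln(x + 1)   ⇒   f'(x) = 2/(x + 1)
  g(x) = asin(x)   ⇒   g'(x) = 1/sqrt(1 - x^2)
  lim(x→0) f'(x)/g'(x) = lim(x→0) (2/(x + 1))/(1/sqrt(1 - x^2))
  = 2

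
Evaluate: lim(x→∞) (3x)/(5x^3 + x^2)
This is an ∞/∞ indeterminate form.

Apply L'Hôpital's rule: differentiate numerator and denominator separately.
  f(x) = 3·x   ⇒   f'(x) = 3
  g(x) = 5·x^3 + x^2   ⇒   g'(x) = 15·x^2 + 2·x
  lim(x→∞) f'(x)/g'(x) = lim(x→∞) (3)/(15·x^2 + 2·x)
  = 0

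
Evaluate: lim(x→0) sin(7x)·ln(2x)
This is a 0·∞ indeterminate form.

Rewrite 0·∞ as a quotient (0/0 or ∞/∞ form), then apply L'Hôpital's rule:
  lim(x→0) sin(7x)·ln(2x) = 0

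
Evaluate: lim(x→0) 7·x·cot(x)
This is a 0·∞ indeterminate form.

Rewrite 0·∞ as a quotient (0/0 or ∞/∞ form), then apply L'Hôpital's rule:
  lim(x→0) 7·x·cot(x) = 7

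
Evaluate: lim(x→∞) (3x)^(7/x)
This is an exponential indeterminate form.

For exponential indeterminate forms, take the natural log:
  Let L = lim(x→∞) (3x)^(7/x)
  Then ln(L) = lim(x→∞) [exponent × ln(base)]
  Evaluate using L'Hôpital or standard limits, then exponentiate.
  L = 1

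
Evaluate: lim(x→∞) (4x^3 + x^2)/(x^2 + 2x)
This is an ∞/∞ indeterminate form.

Apply L'Hôpital's rule: differentiate numerator and denominator separately.
  f(x) = 4·x^3 + x^2   ⇒   f'(x) = 12·x^2 + 2·x
  g(x) = x^2 + 2·x   ⇒   g'(x) = 2·x + 2
  lim(x→∞) f'(x)/g'(x) = lim(x→∞) (12·x^2 + 2·x)/(2·x + 2)
  = ∞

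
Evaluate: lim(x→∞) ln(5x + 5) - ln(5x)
This is an ∞-∞ indeterminate form.

Combine fractions or rationalize to convert ∞-∞ to 0/0 form:
  lim(x→∞) ln(5x + 5) - ln(5x) = 0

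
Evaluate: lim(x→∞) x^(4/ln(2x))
This is an exponential indeterminate form.

For exponential indeterminate forms, take the natural log:
  Let L = lim(x→∞) x^(4/ln(2x))
  Then ln(L) = lim(x→∞) [exponent × ln(base)]
  Evaluate using L'Hôpital or standard limits, then exponentiate.
  L = e^(4)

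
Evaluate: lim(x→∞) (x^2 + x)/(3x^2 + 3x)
This is an ∞/∞ indeterminate form.

Apply L'Hôpital's rule: differentiate numerator and denominator separately.
  f(x) = x^2 + x   ⇒   f'(x) = 2·x + 1
  g(x) = 3·x^2 + 3·x   ⇒   g'(x) = 6·x + 3
  lim(x→∞) f'(x)/g'(x) = lim(x→∞) (2·x + 1)/(6·x + 3)
  = 1/3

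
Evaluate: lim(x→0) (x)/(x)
This is a 0/0 indeterminate form.

Apply L'Hôpital's rule: differentiate numerator and denominator separately.
  f(x) = x   ⇒   f'(x) = 1
  g(x) = x   ⇒   g'(x) = 1
  lim(x→0) f'(x)/g'(x) = lim(x→0) (1)/(1)
  = 1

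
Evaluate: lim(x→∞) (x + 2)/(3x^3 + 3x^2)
This is an ∞/∞ indeterminate form.

Apply L'Hôpital's rule: differentiate numerator and denominator separately.
  f(x) = x + 2   ⇒   f'(x) = 1
  g(x) = 3·x^3 + 3·x^2   ⇒   g'(x) = 9·x^2 + 6·x
  lim(x→∞) f'(x)/g'(x) = lim(x→∞) (1)/(9·x^2 + 6·x)
  = 0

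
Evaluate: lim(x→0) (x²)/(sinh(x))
This is a 0/0 indeterminate form.

Apply L'Hôpital's rule: differentiate numerator and denominator separately.
  f(x) = x^2   ⇒   f'(x) = 2·x
  g(x) = sinh(x)   ⇒   g'(x) = cosh(x)
  lim(x→0) f'(x)/g'(x) = lim(x→0) (2·x)/(cosh(x))
  = 0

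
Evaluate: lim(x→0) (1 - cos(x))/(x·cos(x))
This is a 0/0 indeterminate form.

Apply L'Hôpital's rule: differentiate numerator and denominator separately.
  f(x) = 1 - cos(x)   ⇒   f'(x) = sin(x)
  g(x) = x·cos(x)   ⇒   g'(x) = -x·sin(x) + cos(x)
  lim(x→0) f'(x)/g'(x) = lim(x→0) (sin(x))/(-x·sin(x) + cos(x))
  = 0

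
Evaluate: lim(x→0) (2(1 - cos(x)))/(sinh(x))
This is a 0/0 indeterminate form.

Apply L'Hôpital's rule: differentiate numerator and denominator separately.
  f(x) = 2 - 2·cos(x)   ⇒   f'(x) = 2·sin(x)
  g(x) = sinh(x)   ⇒   g'(x) = cosh(x)
  lim(x→0) f'(x)/g'(x) = lim(x→0) (2·sin(x))/(cosh(x))
  = 0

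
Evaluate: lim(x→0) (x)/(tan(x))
This is a 0/0 indeterminate form.

Apply L'Hôpital's rule: differentiate numerator and denominator separately.
  f(x) = x   ⇒   f'(x) = 1
  g(x) = tan(x)   ⇒   g'(x) = tan(x)^2 + 1
  lim(x→0) f'(x)/g'(x) = lim(x→0) (1)/(tan(x)^2 + 1)
  = 1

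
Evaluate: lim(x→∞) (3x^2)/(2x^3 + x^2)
This is an ∞/∞ indeterminate form.

Apply L'Hôpital's rule: differentiate numerator and denominator separately.
  f(x) = 3·x^2   ⇒   f'(x) = 6·x
  g(x) = 2·x^3 + x^2   ⇒   g'(x) = 6·x^2 + 2·x
  lim(x→∞) f'(x)/g'(x) = lim(x→∞) (6·x)/(6·x^2 + 2·x)
  = 0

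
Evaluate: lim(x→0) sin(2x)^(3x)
This is an exponential indeterminate form.

For exponential indeterminate forms, take the natural log:
  Let L = lim(x→0) sin(2x)^(3x)
  Then ln(L) = lim(x→0) [exponent × ln(base)]
  Evaluate using L'Hôpital or standard limits, then exponentiate.
  L = 1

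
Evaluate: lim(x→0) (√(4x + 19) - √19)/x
This is a standard limit.

Factor or rationalize the expression:
  lim(x→0) (√(4x + 19) - √19)/x = 2·sqrt(19)/19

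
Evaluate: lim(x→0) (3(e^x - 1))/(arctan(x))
This is a 0/0 indeterminate form.

Apply L'Hôpital's rule: differentiate numerator and denominator separately.
  f(x) = 3·e^(x) - 3   ⇒   f'(x) = 3·e^(x)
  g(x) = atan(x)   ⇒   g'(x) = 1/(x^2 + 1)
  lim(x→0) f'(x)/g'(x) = lim(x→0) (3·e^(x))/(1/(x^2 + 1))
  = 3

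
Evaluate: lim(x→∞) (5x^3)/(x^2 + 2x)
This is an ∞/∞ indeterminate form.

Apply L'Hôpital's rule: differentiate numerator and denominator separately.
  f(x) = 5·x^3   ⇒   f'(x) = 15·x^2
  g(x) = x^2 + 2·x   ⇒   g'(x) = 2·x + 2
  lim(x→∞) f'(x)/g'(x) = lim(x→∞) (15·x^2)/(2·x + 2)
  = ∞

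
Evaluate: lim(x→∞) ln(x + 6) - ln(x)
This is an ∞-∞ indeterminate form.

Combine fractions or rationalize to convert ∞-∞ to 0/0 form:
  lim(x→∞) ln(x + 6) - ln(x) = 0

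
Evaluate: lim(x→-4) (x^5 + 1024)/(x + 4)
This is a standard limit.

Factor or rationalize the expression:
  lim(x→-4) (x^5 + 1024)/(x + 4) = 1280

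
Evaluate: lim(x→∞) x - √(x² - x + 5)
This is an ∞-∞ indeterminate form.

Combine fractions or rationalize to convert ∞-∞ to 0/0 form:
  lim(x→∞) x - √(x² - x + 5) = 1/2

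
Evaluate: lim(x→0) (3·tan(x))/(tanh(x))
This is a 0/0 indeterminate form.

Apply L'Hôpital's rule: differentiate numerator and denominator separately.
  f(x) = 3·tan(x)   ⇒   f'(x) = 3·tan(x)^2 + 3
  g(x) = tanh(x)   ⇒   g'(x) = 1 - tanh(x)^2
  lim(x→0) f'(x)/g'(x) = lim(x→0) (3·tan(x)^2 + 3)/(1 - tanh(x)^2)
  = 3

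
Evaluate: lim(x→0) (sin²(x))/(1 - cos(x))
This is a 0/0 indeterminate form.

Apply L'Hôpital's rule: differentiate numerator and denominator separately.
  f(x) = sin(x)^2   ⇒   f'(x) = 2·sin(x)·cos(x)
  g(x) = 1 - cos(x)   ⇒   g'(x) = sin(x)
  lim(x→0) f'(x)/g'(x) = lim(x→0) (2·sin(x)·cos(x))/(sin(x))
  = 2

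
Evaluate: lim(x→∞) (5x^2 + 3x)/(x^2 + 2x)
This is an ∞/∞ indeterminate form.

Apply L'Hôpital's rule: differentiate numerator and denominator separately.
  f(x) = 5·x^2 + 3·x   ⇒   f'(x) = 10·x + 3
  g(x) = x^2 + 2·x   ⇒   g'(x) = 2·x + 2
  lim(x→∞) f'(x)/g'(x) = lim(x→∞) (10·x + 3)/(2·x + 2)
  = 5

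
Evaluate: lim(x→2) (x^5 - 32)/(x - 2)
This is a standard limit.

Factor or rationalize the expression:
  lim(x→2) (x^5 - 32)/(x - 2) = 80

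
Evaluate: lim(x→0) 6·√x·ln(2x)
This is a 0·∞ indeterminate form.

Rewrite 0·∞ as a quotient (0/0 or ∞/∞ form), then apply L'Hôpital's rule:
  lim(x→0) 6·√x·ln(2x) = 0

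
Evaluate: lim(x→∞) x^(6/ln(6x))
This is an exponential indeterminate form.

For exponential indeterminate forms, take the natural log:
  Let L = lim(x→∞) x^(6/ln(6x))
  Then ln(L) = lim(x→∞) [exponent × ln(base)]
  Evaluate using L'Hôpital or standard limits, then exponentiate.
  L = e^(6)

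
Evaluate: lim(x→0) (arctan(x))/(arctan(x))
This is a 0/0 indeterminate form.

Apply L'Hôpital's rule: differentiate numerator and denominator separately.
  f(x) = atan(x)   ⇒   f'(x) = 1/(x^2 + 1)
  g(x) = atan(x)   ⇒   g'(x) = 1/(x^2 + 1)
  lim(x→0) f'(x)/g'(x) = lim(x→0) (1/(x^2 + 1))/(1/(x^2 + 1))
  = 1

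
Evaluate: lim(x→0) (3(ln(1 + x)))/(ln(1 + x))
This is a 0/0 indeterminate form.

Apply L'Hôpital's rule: differentiate numerator and denominator separately.
  f(x) = 3·ln(x + 1)   ⇒   f'(x) = 3/(x + 1)
  g(x) = ln(x + 1)   ⇒   g'(x) = 1/(x + 1)
  lim(x→0) f'(x)/g'(x) = lim(x→0) (3/(x + 1))/(1/(x + 1))
  = 3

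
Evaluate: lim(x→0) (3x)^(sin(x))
This is an exponential indeterminate form.

For exponential indeterminate forms, take the natural log:
  Let L = lim(x→0) (3x)^(sin(x))
  Then ln(L) = lim(x→0) [exponent × ln(base)]
  Evaluate using L'Hôpital or standard limits, then exponentiate.
  L = 1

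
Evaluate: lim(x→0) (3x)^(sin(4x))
This is an exponential indeterminate form.

For exponential indeterminate forms, take the natural log:
  Let L = lim(x→0) (3x)^(sin(4x))
  Then ln(L) = lim(x→0) [exponent × ln(base)]
  Evaluate using L'Hôpital or standard limits, then exponentiate.
  L = 1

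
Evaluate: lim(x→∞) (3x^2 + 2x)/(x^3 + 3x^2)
This is an ∞/∞ indeterminate form.

Apply L'Hôpital's rule: differentiate numerator and denominator separately.
  f(x) = 3·x^2 + 2·x   ⇒   f'(x) = 6·x + 2
  g(x) = x^3 + 3·x^2   ⇒   g'(x) = 3·x^2 + 6·x
  lim(x→∞) f'(x)/g'(x) = lim(x→∞) (6·x + 2)/(3·x^2 + 6·x)
  = 0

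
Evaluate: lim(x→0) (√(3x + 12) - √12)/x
This is a standard limit.

Factor or rationalize the expression:
  lim(x→0) (√(3x + 12) - √12)/x = sqrt(3)/4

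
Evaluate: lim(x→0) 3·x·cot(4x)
This is a 0·∞ indeterminate form.

Rewrite 0·∞ as a quotient (0/0 or ∞/∞ form), then apply L'Hôpital's rule:
  lim(x→0) 3·x·cot(4x) = 3/4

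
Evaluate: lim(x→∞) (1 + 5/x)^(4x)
This is an exponential indeterminate form.

For exponential indeterminate forms, take the natural log:
  Let L = lim(x→∞) (1 + 5/x)^(4x)
  Then ln(L) = lim(x→∞) [exponent × ln(base)]
  Evaluate using L'Hôpital or standard limits, then exponentiate.
  L = e^(20)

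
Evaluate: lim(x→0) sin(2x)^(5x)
This is an exponential indeterminate form.

For exponential indeterminate forms, take the natural log:
  Let L = lim(x→0) sin(2x)^(5x)
  Then ln(L) = lim(x→0) [exponent × ln(base)]
  Evaluate using L'Hôpital or standard limits, then exponentiate.
  L = 1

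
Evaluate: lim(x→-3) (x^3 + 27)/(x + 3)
This is a standard limit.

Factor or rationalize the expression:
  lim(x→-3) (x^3 + 27)/(x + 3) = 27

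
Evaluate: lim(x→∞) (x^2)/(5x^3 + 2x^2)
This is an ∞/∞ indeterminate form.

Apply L'Hôpital's rule: differentiate numerator and denominator separately.
  f(x) = x^2   ⇒   f'(x) = 2·x
  g(x) = 5·x^3 + 2·x^2   ⇒   g'(x) = 15·x^2 + 4·x
  lim(x→∞) f'(x)/g'(x) = lim(x→∞) (2·x)/(15·x^2 + 4·x)
  = 0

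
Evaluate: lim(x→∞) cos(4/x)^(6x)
This is an exponential indeterminate form.

For exponential indeterminate forms, take the natural log:
  Let L = lim(x→∞) cos(4/x)^(6x)
  Then ln(L) = lim(x→∞) [exponent × ln(base)]
  Evaluate using L'Hôpital or standard limits, then exponentiate.
  L = 1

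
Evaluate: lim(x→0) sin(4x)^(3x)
This is an exponential indeterminate form.

For exponential indeterminate forms, take the natural log:
  Let L = lim(x→0) sin(4x)^(3x)
  Then ln(L) = lim(x→0) [exponent × ln(base)]
  Evaluate using L'Hôpital or standard limits, then exponentiate.
  L = 1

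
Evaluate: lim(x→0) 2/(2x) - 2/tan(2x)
This is an ∞-∞ indeterminate form.

Combine fractions or rationalize to convert ∞-∞ to 0/0 form:
  lim(x→0) 2/(2x) - 2/tan(2x) = 0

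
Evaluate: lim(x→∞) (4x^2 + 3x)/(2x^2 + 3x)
This is an ∞/∞ indeterminate form.

Apply L'Hôpital's rule: differentiate numerator and denominator separately.
  f(x) = 4·x^2 + 3·x   ⇒   f'(x) = 8·x + 3
  g(x) = 2·x^2 + 3·x   ⇒   g'(x) = 4·x + 3
  lim(x→∞) f'(x)/g'(x) = lim(x→∞) (8·x + 3)/(4·x + 3)
  = 2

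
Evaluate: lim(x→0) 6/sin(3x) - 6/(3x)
This is an ∞-∞ indeterminate form.

Combine fractions or rationalize to convert ∞-∞ to 0/0 form:
  lim(x→0) 6/sin(3x) - 6/(3x) = 0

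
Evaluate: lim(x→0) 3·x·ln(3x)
This is a 0·∞ indeterminate form.

Rewrite 0·∞ as a quotient (0/0 or ∞/∞ form), then apply L'Hôpital's rule:
  lim(x→0) 3·x·ln(3x) = 0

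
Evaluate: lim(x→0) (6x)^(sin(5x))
This is an exponential indeterminate form.

For exponential indeterminate forms, take the natural log:
  Let L = lim(x→0) (6x)^(sin(5x))
  Then ln(L) = lim(x→0) [exponent × ln(base)]
  Evaluate using L'Hôpital or standard limits, then exponentiate.
  L = 1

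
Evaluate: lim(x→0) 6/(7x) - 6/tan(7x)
This is an ∞-∞ indeterminate form.

Combine fractions or rationalize to convert ∞-∞ to 0/0 form:
  lim(x→0) 6/(7x) - 6/tan(7x) = 0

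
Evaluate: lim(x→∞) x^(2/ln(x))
This is an exponential indeterminate form.

For exponential indeterminate forms, take the natural log:
  Let L = lim(x→∞) x^(2/ln(x))
  Then ln(L) = lim(x→∞) [exponent × ln(base)]
  Evaluate using L'Hôpital or standard limits, then exponentiate.
  L = e²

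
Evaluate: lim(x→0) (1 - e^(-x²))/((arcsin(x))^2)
This is a 0/0 indeterminate form.

Apply L'Hôpital's rule: differentiate numerator and denominator separately.
  f(x) = 1 - e^(-x^2)   ⇒   f'(x) = 2·x·e^(-x^2)
  g(x) = asin(x)^2   ⇒   g'(x) = 2·asin(x)/sqrt(1 - x^2)
  lim(x→0) f'(x)/g'(x) = lim(x→0) (2·x·e^(-x^2))/(2·asin(x)/sqrt(1 - x^2))
  = 1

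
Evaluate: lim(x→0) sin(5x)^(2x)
This is an exponential indeterminate form.

For exponential indeterminate forms, take the natural log:
  Let L = lim(x→0) sin(5x)^(2x)
  Then ln(L) = lim(x→0) [exponent × ln(base)]
  Evaluate using L'Hôpital or standard limits, then exponentiate.
  L = 1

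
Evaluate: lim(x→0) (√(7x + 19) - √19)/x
This is a standard limit.

Factor or rationalize the expression:
  lim(x→0) (√(7x + 19) - √19)/x = 7·sqrt(19)/38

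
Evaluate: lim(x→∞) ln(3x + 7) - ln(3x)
This is an ∞-∞ indeterminate form.

Combine fractions or rationalize to convert ∞-∞ to 0/0 form:
  lim(x→∞) ln(3x + 7) - ln(3x) = 0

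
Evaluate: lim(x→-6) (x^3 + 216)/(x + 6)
This is a standard limit.

Factor or rationalize the expression:
  lim(x→-6) (x^3 + 216)/(x + 6) = 108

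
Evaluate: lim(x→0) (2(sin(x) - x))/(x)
This is a 0/0 indeterminate form.

Apply L'Hôpital's rule: differentiate numerator and denominator separately.
  f(x) = -2·x + 2·sin(x)   ⇒   f'(x) = 2·cos(x) - 2
  g(x) = x   ⇒   g'(x) = 1
  lim(x→0) f'(x)/g'(x) = lim(x→0) (2·cos(x) - 2)/(1)
  = 0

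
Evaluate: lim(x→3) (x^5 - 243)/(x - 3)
This is a standard limit.

Factor or rationalize the expression:
  lim(x→3) (x^5 - 243)/(x - 3) = 405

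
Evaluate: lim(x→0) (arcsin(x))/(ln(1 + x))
This is a 0/0 indeterminate form.

Apply L'Hôpital's rule: differentiate numerator and denominator separately.
  f(x) = asin(x)   ⇒   f'(x) = 1/sqrt(1 - x^2)
  g(x) = ln(x + 1)   ⇒   g'(x) = 1/(x + 1)
  lim(x→0) f'(x)/g'(x) = lim(x→0) (1/sqrt(1 - x^2))/(1/(x + 1))
  = 1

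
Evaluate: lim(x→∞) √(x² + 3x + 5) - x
This is an ∞-∞ indeterminate form.

Combine fractions or rationalize to convert ∞-∞ to 0/0 form:
  lim(x→∞) √(x² + 3x + 5) - x = 3/2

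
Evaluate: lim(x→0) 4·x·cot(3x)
This is a 0·∞ indeterminate form.

Rewrite 0·∞ as a quotient (0/0 or ∞/∞ form), then apply L'Hôpital's rule:
  lim(x→0) 4·x·cot(3x) = 4/3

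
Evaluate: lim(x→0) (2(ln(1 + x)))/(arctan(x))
This is a 0/0 indeterminate form.

Apply L'Hôpital's rule: differentiate numerator and denominator separately.
  f(x) = 2·ln(x + 1)   ⇒   f'(x) = 2/(x + 1)
  g(x) = atan(x)   ⇒   g'(x) = 1/(x^2 + 1)
  lim(x→0) f'(x)/g'(x) = lim(x→0) (2/(x + 1))/(1/(x^2 + 1))
  = 2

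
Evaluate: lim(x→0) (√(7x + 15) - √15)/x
This is a standard limit.

Factor or rationalize the expression:
  lim(x→0) (√(7x + 15) - √15)/x = 7·sqrt(15)/30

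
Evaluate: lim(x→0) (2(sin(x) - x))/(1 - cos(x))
This is a 0/0 indeterminate form.

Apply L'Hôpital's rule: differentiate numerator and denominator separately.
  f(x) = -2·x + 2·sin(x)   ⇒   f'(x) = 2·cos(x) - 2
  g(x) = 1 - cos(x)   ⇒   g'(x) = sin(x)
  lim(x→0) f'(x)/g'(x) = lim(x→0) (2·cos(x) - 2)/(sin(x))
  = 0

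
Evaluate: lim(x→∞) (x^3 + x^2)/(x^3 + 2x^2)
This is an ∞/∞ indeterminate form.

Apply L'Hôpital's rule: differentiate numerator and denominator separately.
  f(x) = x^3 + x^2   ⇒   f'(x) = 3·x^2 + 2·x
  g(x) = x^3 + 2·x^2   ⇒   g'(x) = 3·x^2 + 4·x
  lim(x→∞) f'(x)/g'(x) = lim(x→∞) (3·x^2 + 2·x)/(3·x^2 + 4·x)
  = 1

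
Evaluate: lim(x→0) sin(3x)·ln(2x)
This is a 0·∞ indeterminate form.

Rewrite 0·∞ as a quotient (0/0 or ∞/∞ form), then apply L'Hôpital's rule:
  lim(x→0) sin(3x)·ln(2x) = 0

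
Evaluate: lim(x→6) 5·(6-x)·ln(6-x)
This is a 0·∞ indeterminate form.

Rewrite 0·∞ as a quotient (0/0 or ∞/∞ form), then apply L'Hôpital's rule:
  lim(x→6) 5·(6-x)·ln(6-x) = 0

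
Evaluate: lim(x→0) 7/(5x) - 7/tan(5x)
This is an ∞-∞ indeterminate form.

Combine fractions or rationalize to convert ∞-∞ to 0/0 form:
  lim(x→0) 7/(5x) - 7/tan(5x) = 0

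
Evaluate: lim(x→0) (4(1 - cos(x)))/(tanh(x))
This is a 0/0 indeterminate form.

Apply L'Hôpital's rule: differentiate numerator and denominator separately.
  f(x) = 4 - 4·cos(x)   ⇒   f'(x) = 4·sin(x)
  g(x) = tanh(x)   ⇒   g'(x) = 1 - tanh(x)^2
  lim(x→0) f'(x)/g'(x) = lim(x→0) (4·sin(x))/(1 - tanh(x)^2)
  = 0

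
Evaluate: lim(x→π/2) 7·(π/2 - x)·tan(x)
This is a 0·∞ indeterminate form.

Rewrite 0·∞ as a quotient (0/0 or ∞/∞ form), then apply L'Hôpital's rule:
  lim(x→π/2) 7·(π/2 - x)·tan(x) = 7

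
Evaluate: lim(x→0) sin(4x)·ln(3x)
This is a 0·∞ indeterminate form.

Rewrite 0·∞ as a quotient (0/0 or ∞/∞ form), then apply L'Hôpital's rule:
  lim(x→0) sin(4x)·ln(3x) = 0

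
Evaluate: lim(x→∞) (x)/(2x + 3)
This is an ∞/∞ indeterminate form.

Apply L'Hôpital's rule: differentiate numerator and denominator separately.
  f(x) = x   ⇒   f'(x) = 1
  g(x) = 2·x + 3   ⇒   g'(x) = 2
  lim(x→∞) f'(x)/g'(x) = lim(x→∞) (1)/(2)
  = 1/2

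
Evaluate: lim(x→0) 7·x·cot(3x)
This is a 0·∞ indeterminate form.

Rewrite 0·∞ as a quotient (0/0 or ∞/∞ form), then apply L'Hôpital's rule:
  lim(x→0) 7·x·cot(3x) = 7/3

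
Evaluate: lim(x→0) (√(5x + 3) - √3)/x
This is a standard limit.

Factor or rationalize the expression:
  lim(x→0) (√(5x + 3) - √3)/x = 5·sqrt(3)/6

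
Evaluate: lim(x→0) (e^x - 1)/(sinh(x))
This is a 0/0 indeterminate form.

Apply L'Hôpital's rule: differentiate numerator and denominator separately.
  f(x) = e^(x) - 1   ⇒   f'(x) = e^(x)
  g(x) = sinh(x)   ⇒   g'(x) = cosh(x)
  lim(x→0) f'(x)/g'(x) = lim(x→0) (e^(x))/(cosh(x))
  = 1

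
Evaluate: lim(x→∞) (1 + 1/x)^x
This is an exponential indeterminate form.

For exponential indeterminate forms, take the natural log:
  Let L = lim(x→∞) (1 + 1/x)^x
  Then ln(L) = lim(x→∞) [exponent × ln(base)]
  Evaluate using L'Hôpital or standard limits, then exponentiate.
  L = e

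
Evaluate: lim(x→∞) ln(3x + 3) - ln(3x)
This is an ∞-∞ indeterminate form.

Combine fractions or rationalize to convert ∞-∞ to 0/0 form:
  lim(x→∞) ln(3x + 3) - ln(3x) = 0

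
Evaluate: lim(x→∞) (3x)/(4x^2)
This is an ∞/∞ indeterminate form.

Apply L'Hôpital's rule: differentiate numerator and denominator separately.
  f(x) = 3·x   ⇒   f'(x) = 3
  g(x) = 4·x^2   ⇒   g'(x) = 8·x
  lim(x→∞) f'(x)/g'(x) = lim(x→∞) (3)/(8·x)
  = 0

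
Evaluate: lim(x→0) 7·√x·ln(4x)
This is a 0·∞ indeterminate form.

Rewrite 0·∞ as a quotient (0/0 or ∞/∞ form), then apply L'Hôpital's rule:
  lim(x→0) 7·√x·ln(4x) = 0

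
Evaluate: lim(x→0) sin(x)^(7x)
This is an exponential indeterminate form.

For exponential indeterminate forms, take the natural log:
  Let L = lim(x→0) sin(x)^(7x)
  Then ln(L) = lim(x→0) [exponent × ln(base)]
  Evaluate using L'Hôpital or standard limits, then exponentiate.
  L = 1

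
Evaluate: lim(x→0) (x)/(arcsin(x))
This is a 0/0 indeterminate form.

Apply L'Hôpital's rule: differentiate numerator and denominator separately.
  f(x) = x   ⇒   f'(x) = 1
  g(x) = asin(x)   ⇒   g'(x) = 1/sqrt(1 - x^2)
  lim(x→0) f'(x)/g'(x) = lim(x→0) (1)/(1/sqrt(1 - x^2))
  = 1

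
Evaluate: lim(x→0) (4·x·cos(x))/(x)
This is a 0/0 indeterminate form.

Apply L'Hôpital's rule: differentiate numerator and denominator separately.
  f(x) = 4·x·cos(x)   ⇒   f'(x) = -4·x·sin(x) + 4·cos(x)
  g(x) = x   ⇒   g'(x) = 1
  lim(x→0) f'(x)/g'(x) = lim(x→0) (-4·x·sin(x) + 4·cos(x))/(1)
  = 4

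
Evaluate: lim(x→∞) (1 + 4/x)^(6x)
This is an exponential indeterminate form.

For exponential indeterminate forms, take the natural log:
  Let L = lim(x→∞) (1 + 4/x)^(6x)
  Then ln(L) = lim(x→∞) [exponent × ln(base)]
  Evaluate using L'Hôpital or standard limits, then exponentiate.
  L = e^(24)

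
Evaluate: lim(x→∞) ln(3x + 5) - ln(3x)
This is an ∞-∞ indeterminate form.

Combine fractions or rationalize to convert ∞-∞ to 0/0 form:
  lim(x→∞) ln(3x + 5) - ln(3x) = 0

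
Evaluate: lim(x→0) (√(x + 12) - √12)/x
This is a standard limit.

Factor or rationalize the expression:
  lim(x→0) (√(x + 12) - √12)/x = sqrt(3)/12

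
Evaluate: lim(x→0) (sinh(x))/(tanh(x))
This is a 0/0 indeterminate form.

Apply L'Hôpital's rule: differentiate numerator and denominator separately.
  f(x) = sinh(x)   ⇒   f'(x) = cosh(x)
  g(x) = tanh(x)   ⇒   g'(x) = 1 - tanh(x)^2
  lim(x→0) f'(x)/g'(x) = lim(x→0) (cosh(x))/(1 - tanh(x)^2)
  = 1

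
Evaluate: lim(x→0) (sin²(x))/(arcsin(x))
This is a 0/0 indeterminate form.

Apply L'Hôpital's rule: differentiate numerator and denominator separately.
  f(x) = sin(x)^2   ⇒   f'(x) = 2·sin(x)·cos(x)
  g(x) = asin(x)   ⇒   g'(x) = 1/sqrt(1 - x^2)
  lim(x→0) f'(x)/g'(x) = lim(x→0) (2·sin(x)·cos(x))/(1/sqrt(1 - x^2))
  = 0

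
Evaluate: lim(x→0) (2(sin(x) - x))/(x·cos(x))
This is a 0/0 indeterminate form.

Apply L'Hôpital's rule: differentiate numerator and denominator separately.
  f(x) = -2·x + 2·sin(x)   ⇒   f'(x) = 2·cos(x) - 2
  g(x) = x·cos(x)   ⇒   g'(x) = -x·sin(x) + cos(x)
  lim(x→0) f'(x)/g'(x) = lim(x→0) (2·cos(x) - 2)/(-x·sin(x) + cos(x))
  = 0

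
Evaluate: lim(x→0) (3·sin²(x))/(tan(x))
This is a 0/0 indeterminate form.

Apply L'Hôpital's rule: differentiate numerator and denominator separately.
  f(x) = 3·sin(x)^2   ⇒   f'(x) = 6·sin(x)·cos(x)
  g(x) = tan(x)   ⇒   g'(x) = tan(x)^2 + 1
  lim(x→0) f'(x)/g'(x) = lim(x→0) (6·sin(x)·cos(x))/(tan(x)^2 + 1)
  = 0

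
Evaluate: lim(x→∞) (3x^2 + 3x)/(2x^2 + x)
This is an ∞/∞ indeterminate form.

Apply L'Hôpital's rule: differentiate numerator and denominator separately.
  f(x) = 3·x^2 + 3·x   ⇒   f'(x) = 6·x + 3
  g(x) = 2·x^2 + x   ⇒   g'(x) = 4·x + 1
  lim(x→∞) f'(x)/g'(x) = lim(x→∞) (6·x + 3)/(4·x + 1)
  = 3/2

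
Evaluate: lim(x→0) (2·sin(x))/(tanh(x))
This is a 0/0 indeterminate form.

Apply L'Hôpital's rule: differentiate numerator and denominator separately.
  f(x) = 2·sin(x)   ⇒   f'(x) = 2·cos(x)
  g(x) = tanh(x)   ⇒   g'(x) = 1 - tanh(x)^2
  lim(x→0) f'(x)/g'(x) = lim(x→0) (2·cos(x))/(1 - tanh(x)^2)
  = 2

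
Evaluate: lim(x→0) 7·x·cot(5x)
This is a 0·∞ indeterminate form.

Rewrite 0·∞ as a quotient (0/0 or ∞/∞ form), then apply L'Hôpital's rule:
  lim(x→0) 7·x·cot(5x) = 7/5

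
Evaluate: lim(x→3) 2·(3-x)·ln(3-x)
This is a 0·∞ indeterminate form.

Rewrite 0·∞ as a quotient (0/0 or ∞/∞ form), then apply L'Hôpital's rule:
  lim(x→3) 2·(3-x)·ln(3-x) = 0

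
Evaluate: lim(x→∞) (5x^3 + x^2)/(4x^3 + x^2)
This is an ∞/∞ indeterminate form.

Apply L'Hôpital's rule: differentiate numerator and denominator separately.
  f(x) = 5·x^3 + x^2   ⇒   f'(x) = 15·x^2 + 2·x
  g(x) = 4·x^3 + x^2   ⇒   g'(x) = 12·x^2 + 2·x
  lim(x→∞) f'(x)/g'(x) = lim(x→∞) (15·x^2 + 2·x)/(12·x^2 + 2·x)
  = 5/4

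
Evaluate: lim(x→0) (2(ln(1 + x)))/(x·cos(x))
This is a 0/0 indeterminate form.

Apply L'Hôpital's rule: differentiate numerator and denominator separately.
  f(x) = 2·ln(x + 1)   ⇒   f'(x) = 2/(x + 1)
  g(x) = x·cos(x)   ⇒   g'(x) = -x·sin(x) + cos(x)
  lim(x→0) f'(x)/g'(x) = lim(x→0) (2/(x + 1))/(-x·sin(x) + cos(x))
  = 2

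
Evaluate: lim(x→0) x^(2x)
This is an exponential indeterminate form.

For exponential indeterminate forms, take the natural log:
  Let L = lim(x→0) x^(2x)
  Then ln(L) = lim(x→0) [exponent × ln(base)]
  Evaluate using L'Hôpital or standard limits, then exponentiate.
  L = 1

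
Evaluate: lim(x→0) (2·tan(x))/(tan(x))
This is a 0/0 indeterminate form.

Apply L'Hôpital's rule: differentiate numerator and denominator separately.
  f(x) = 2·tan(x)   ⇒   f'(x) = 2·tan(x)^2 + 2
  g(x) = tan(x)   ⇒   g'(x) = tan(x)^2 + 1
  lim(x→0) f'(x)/g'(x) = lim(x→0) (2·tan(x)^2 + 2)/(tan(x)^2 + 1)
  = 2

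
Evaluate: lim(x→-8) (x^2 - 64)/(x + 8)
This is a standard limit.

Factor or rationalize the expression:
  lim(x→-8) (x^2 - 64)/(x + 8) = -16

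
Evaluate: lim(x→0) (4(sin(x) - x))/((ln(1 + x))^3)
This is a 0/0 indeterminate form.

Apply L'Hôpital's rule: differentiate numerator and denominator separately.
  f(x) = -4·x + 4·sin(x)   ⇒   f'(x) = 4·cos(x) - 4
  g(x) = ln(x + 1)^3   ⇒   g'(x) = 3·ln(x + 1)^2/(x + 1)
  lim(x→0) f'(x)/g'(x) = lim(x→0) (4·cos(x) - 4)/(3·ln(x + 1)^2/(x + 1))
  = -2/3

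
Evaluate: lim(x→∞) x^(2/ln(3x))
This is an exponential indeterminate form.

For exponential indeterminate forms, take the natural log:
  Let L = lim(x→∞) x^(2/ln(3x))
  Then ln(L) = lim(x→∞) [exponent × ln(base)]
  Evaluate using L'Hôpital or standard limits, then exponentiate.
  L = e²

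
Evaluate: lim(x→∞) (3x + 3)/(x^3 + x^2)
This is an ∞/∞ indeterminate form.

Apply L'Hôpital's rule: differentiate numerator and denominator separately.
  f(x) = 3·x + 3   ⇒   f'(x) = 3
  g(x) = x^3 + x^2   ⇒   g'(x) = 3·x^2 + 2·x
  lim(x→∞) f'(x)/g'(x) = lim(x→∞) (3)/(3·x^2 + 2·x)
  = 0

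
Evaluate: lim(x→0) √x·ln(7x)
This is a 0·∞ indeterminate form.

Rewrite 0·∞ as a quotient (0/0 or ∞/∞ form), then apply L'Hôpital's rule:
  lim(x→0) √x·ln(7x) = 0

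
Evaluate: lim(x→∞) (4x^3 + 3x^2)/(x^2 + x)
This is an ∞/∞ indeterminate form.

Apply L'Hôpital's rule: differentiate numerator and denominator separately.
  f(x) = 4·x^3 + 3·x^2   ⇒   f'(x) = 12·x^2 + 6·x
  g(x) = x^2 + x   ⇒   g'(x) = 2·x + 1
  lim(x→∞) f'(x)/g'(x) = lim(x→∞) (12·x^2 + 6·x)/(2·x + 1)
  = ∞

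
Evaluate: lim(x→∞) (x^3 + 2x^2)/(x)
This is an ∞/∞ indeterminate form.

Apply L'Hôpital's rule: differentiate numerator and denominator separately.
  f(x) = x^3 + 2·x^2   ⇒   f'(x) = 3·x^2 + 4·x
  g(x) = x   ⇒   g'(x) = 1
  lim(x→∞) f'(x)/g'(x) = lim(x→∞) (3·x^2 + 4·x)/(1)
  = ∞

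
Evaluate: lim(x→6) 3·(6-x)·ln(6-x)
This is a 0·∞ indeterminate form.

Rewrite 0·∞ as a quotient (0/0 or ∞/∞ form), then apply L'Hôpital's rule:
  lim(x→6) 3·(6-x)·ln(6-x) = 0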